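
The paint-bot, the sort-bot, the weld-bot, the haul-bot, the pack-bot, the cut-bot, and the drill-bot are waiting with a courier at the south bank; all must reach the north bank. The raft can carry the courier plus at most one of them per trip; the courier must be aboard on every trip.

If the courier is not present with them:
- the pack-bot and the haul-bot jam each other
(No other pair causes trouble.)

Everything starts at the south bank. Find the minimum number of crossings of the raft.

Counting alone: the courier can take at most 1 across per trip to the north bank, so moving all 7 needs at least 7 loaded trips out, with a return between consecutive ones — at least 13 crossings.
The plan below uses exactly 13 crossings, so it is optimal:
1. Courier goes to the north bank with the haul-bot.  [the south bank: the cut-bot, the drill-bot, the pack-bot, the paint-bot, the sort-bot, the weld-bot | the north bank: the haul-bot]
2. Courier goes back to the south bank alone.  [the south bank: the cut-bot, the drill-bot, the pack-bot, the paint-bot, the sort-bot, the weld-bot | the north bank: the haul-bot]
3. Courier goes to the north bank with the paint-bot.  [the south bank: the cut-bot, the drill-bot, the pack-bot, the sort-bot, the weld-bot | the north bank: the haul-bot, the paint-bot]
4. Courier goes back to the south bank alone.  [the south bank: the cut-bot, the drill-bot, the pack-bot, the sort-bot, the weld-bot | the north bank: the haul-bot, the paint-bot]
5. Courier goes to the north bank with the sort-bot.  [the south bank: the cut-bot, the drill-bot, the pack-bot, the weld-bot | the north bank: the haul-bot, the paint-bot, the sort-bot]
6. Courier goes back to the south bank alone.  [the south bank: the cut-bot, the drill-bot, the pack-bot, the weld-bot | the north bank: the haul-bot, the paint-bot, the sort-bot]
7. Courier goes to the north bank with the weld-bot.  [the south bank: the cut-bot, the drill-bot, the pack-bot | the north bank: the haul-bot, the paint-bot, the sort-bot, the weld-bot]
8. Courier goes back to the south bank alone.  [the south bank: the cut-bot, the drill-bot, the pack-bot | the north bank: the haul-bot, the paint-bot, the sort-bot, the weld-bot]
9. Courier goes to the north bank with the cut-bot.  [the south bank: the drill-bot, the pack-bot | the north bank: the cut-bot, the haul-bot, the paint-bot, the sort-bot, the weld-bot]
10. Courier goes back to the south bank alone.  [the south bank: the drill-bot, the pack-bot | the north bank: the cut-bot, the haul-bot, the paint-bot, the sort-bot, the weld-bot]
11. Courier goes to the north bank with the drill-bot.  [the south bank: the pack-bot | the north bank: the cut-bot, the drill-bot, the haul-bot, the paint-bot, the sort-bot, the weld-bot]
12. Courier goes back to the south bank alone.  [the south bank: the pack-bot | the north bank: the cut-bot, the drill-bot, the haul-bot, the paint-bot, the sort-bot, the weld-bot]
13. Courier goes to the north bank with the pack-bot.  [the south bank: — | the north bank: the cut-bot, the drill-bot, the haul-bot, the pack-bot, the paint-bot, the sort-bot, the weld-bot]

13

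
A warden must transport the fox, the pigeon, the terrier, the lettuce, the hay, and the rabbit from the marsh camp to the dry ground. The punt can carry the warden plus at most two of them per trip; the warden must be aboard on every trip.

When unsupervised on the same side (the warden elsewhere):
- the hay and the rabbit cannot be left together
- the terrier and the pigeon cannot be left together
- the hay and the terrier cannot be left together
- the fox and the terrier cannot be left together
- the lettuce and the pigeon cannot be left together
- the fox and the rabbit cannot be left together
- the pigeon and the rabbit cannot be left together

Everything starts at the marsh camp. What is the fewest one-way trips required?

impossible

Whatever the first load, the items left behind include a forbidden pair without the warden. No opening move is safe, so no plan exists.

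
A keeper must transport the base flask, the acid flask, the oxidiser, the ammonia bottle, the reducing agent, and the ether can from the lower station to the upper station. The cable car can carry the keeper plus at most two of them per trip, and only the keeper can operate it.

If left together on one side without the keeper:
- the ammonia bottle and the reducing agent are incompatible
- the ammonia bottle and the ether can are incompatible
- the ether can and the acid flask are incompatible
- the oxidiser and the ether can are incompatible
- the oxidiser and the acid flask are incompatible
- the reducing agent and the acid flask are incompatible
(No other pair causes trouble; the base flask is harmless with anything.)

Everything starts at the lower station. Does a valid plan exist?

Whatever the first load, the items left behind include a forbidden pair without the keeper. No opening move is safe, so no plan exists.

No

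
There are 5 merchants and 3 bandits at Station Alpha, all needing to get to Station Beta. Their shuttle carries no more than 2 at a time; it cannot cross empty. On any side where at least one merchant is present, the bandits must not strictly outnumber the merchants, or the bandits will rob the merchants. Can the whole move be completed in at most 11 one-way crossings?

No

Counting alone: each trip to Station Beta takes at most 2 across and each return brings at least 1 back, so after t trips out (and t−1 returns) at most 2t − (t−1) of the 8 are across; that first reaches 8 at t = 7, so at least 13 crossings are needed.
Since 11 < 13, 11 crossings cannot be enough. (The shortest complete plan in fact takes 13:)
1. 2 bandits → Station Beta.  (Station Alpha: 5M 1B; Station Beta: 0M 2B)
2. 1 bandit ← Station Alpha.  (Station Alpha: 5M 2B; Station Beta: 0M 1B)
3. 2 bandits → Station Beta.  (Station Alpha: 5M 0B; Station Beta: 0M 3B)
4. 1 bandit ← Station Alpha.  (Station Alpha: 5M 1B; Station Beta: 0M 2B)
5. 2 merchants → Station Beta.  (Station Alpha: 3M 1B; Station Beta: 2M 2B)
6. 1 bandit ← Station Alpha.  (Station Alpha: 3M 2B; Station Beta: 2M 1B)
7. 1 merchant and 1 bandit → Station Beta.  (Station Alpha: 2M 1B; Station Beta: 3M 2B)
8. 1 bandit ← Station Alpha.  (Station Alpha: 2M 2B; Station Beta: 3M 1B)
9. 2 bandits → Station Beta.  (Station Alpha: 2M 0B; Station Beta: 3M 3B)
10. 1 bandit ← Station Alpha.  (Station Alpha: 2M 1B; Station Beta: 3M 2B)
11. 1 merchant and 1 bandit → Station Beta.  (Station Alpha: 1M 0B; Station Beta: 4M 3B)
12. 1 bandit ← Station Alpha.  (Station Alpha: 1M 1B; Station Beta: 4M 2B)
13. 1 merchant and 1 bandit → Station Beta.  (Station Alpha: 0M 0B; Station Beta: 5M 3B)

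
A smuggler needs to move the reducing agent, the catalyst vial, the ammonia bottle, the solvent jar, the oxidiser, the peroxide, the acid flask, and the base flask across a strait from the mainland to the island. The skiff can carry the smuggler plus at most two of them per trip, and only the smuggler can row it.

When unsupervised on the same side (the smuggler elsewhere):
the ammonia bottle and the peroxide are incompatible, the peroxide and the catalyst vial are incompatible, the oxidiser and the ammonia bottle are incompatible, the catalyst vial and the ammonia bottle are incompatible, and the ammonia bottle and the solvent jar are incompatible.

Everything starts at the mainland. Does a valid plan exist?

Yes

1. Smuggler goes to the island with the ammonia bottle and the catalyst vial.  [the mainland: the acid flask, the base flask, the oxidiser, the peroxide, the reducing agent, the solvent jar | the island: the ammonia bottle, the catalyst vial]
2. Smuggler goes back to the mainland with the catalyst vial.  [the mainland: the acid flask, the base flask, the catalyst vial, the oxidiser, the peroxide, the reducing agent, the solvent jar | the island: the ammonia bottle]
3. Smuggler goes to the island with the catalyst vial and the reducing agent.  [the mainland: the acid flask, the base flask, the oxidiser, the peroxide, the solvent jar | the island: the ammonia bottle, the catalyst vial, the reducing agent]
4. Smuggler goes back to the mainland with the catalyst vial.  [the mainland: the acid flask, the base flask, the catalyst vial, the oxidiser, the peroxide, the solvent jar | the island: the ammonia bottle, the reducing agent]
5. Smuggler goes to the island with the catalyst vial and the solvent jar.  [the mainland: the acid flask, the base flask, the oxidiser, the peroxide | the island: the ammonia bottle, the catalyst vial, the reducing agent, the solvent jar]
6. Smuggler goes back to the mainland with the ammonia bottle.  [the mainland: the acid flask, the ammonia bottle, the base flask, the oxidiser, the peroxide | the island: the catalyst vial, the reducing agent, the solvent jar]
7. Smuggler goes to the island with the ammonia bottle and the oxidiser.  [the mainland: the acid flask, the base flask, the peroxide | the island: the ammonia bottle, the catalyst vial, the oxidiser, the reducing agent, the solvent jar]
8. Smuggler goes back to the mainland with the ammonia bottle.  [the mainland: the acid flask, the ammonia bottle, the base flask, the peroxide | the island: the catalyst vial, the oxidiser, the reducing agent, the solvent jar]
9. Smuggler goes to the island with the acid flask and the ammonia bottle.  [the mainland: the base flask, the peroxide | the island: the acid flask, the ammonia bottle, the catalyst vial, the oxidiser, the reducing agent, the solvent jar]
10. Smuggler goes back to the mainland with the ammonia bottle.  [the mainland: the ammonia bottle, the base flask, the peroxide | the island: the acid flask, the catalyst vial, the oxidiser, the reducing agent, the solvent jar]
11. Smuggler goes to the island with the ammonia bottle and the base flask.  [the mainland: the peroxide | the island: the acid flask, the ammonia bottle, the base flask, the catalyst vial, the oxidiser, the reducing agent, the solvent jar]
12. Smuggler goes back to the mainland with the ammonia bottle.  [the mainland: the ammonia bottle, the peroxide | the island: the acid flask, the base flask, the catalyst vial, the oxidiser, the reducing agent, the solvent jar]
13. Smuggler goes to the island with the ammonia bottle and the peroxide.  [the mainland: — | the island: the acid flask, the ammonia bottle, the base flask, the catalyst vial, the oxidiser, the peroxide, the reducing agent, the solvent jar]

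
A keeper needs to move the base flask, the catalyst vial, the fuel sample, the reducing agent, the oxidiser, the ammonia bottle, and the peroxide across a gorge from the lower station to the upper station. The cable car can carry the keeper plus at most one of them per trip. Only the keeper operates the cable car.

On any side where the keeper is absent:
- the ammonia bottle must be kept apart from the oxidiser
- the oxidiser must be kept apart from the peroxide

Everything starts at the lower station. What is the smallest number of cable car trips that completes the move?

Counting alone: the keeper can take at most 1 across per trip to the upper station, so moving all 7 needs at least 7 loaded trips out, with a return between consecutive ones — at least 13 crossings.
The safety rule pushes this higher. Following every safe sequence of crossings, the most of the 7 that can be at the upper station as the cable car arrives there on crossing 13 is 6 — never all 7.
So no plan with fewer than 15 crossings exists, and this one achieves 15:
1. Keeper goes to the upper station with the oxidiser.
2. Keeper goes back to the lower station alone.
3. Keeper goes to the upper station with the base flask.
4. Keeper goes back to the lower station alone.
5. Keeper goes to the upper station with the catalyst vial.
6. Keeper goes back to the lower station alone.
7. Keeper goes to the upper station with the fuel sample.
8. Keeper goes back to the lower station alone.
9. Keeper goes to the upper station with the reducing agent.
10. Keeper goes back to the lower station alone.
11. Keeper goes to the upper station with the ammonia bottle.
12. Keeper goes back to the lower station with the oxidiser.
13. Keeper goes to the upper station with the peroxide.
14. Keeper goes back to the lower station alone.
15. Keeper goes to the upper station with the oxidiser.

15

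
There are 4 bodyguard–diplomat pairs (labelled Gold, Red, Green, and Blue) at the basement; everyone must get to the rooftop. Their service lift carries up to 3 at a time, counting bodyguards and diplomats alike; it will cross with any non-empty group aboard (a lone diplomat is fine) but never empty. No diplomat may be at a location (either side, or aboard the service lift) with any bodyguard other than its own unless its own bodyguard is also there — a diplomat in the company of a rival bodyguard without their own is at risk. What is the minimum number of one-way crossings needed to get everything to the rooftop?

Counting alone: each trip to the rooftop takes at most 3 across and each return brings at least 1 back, so after t trips out (and t−1 returns) at most 3t − (t−1) of the 8 are across; that first reaches 8 at t = 4, so at least 7 crossings are needed.
The safety rule pushes this higher. Following every safe sequence of crossings, the most of the 8 that can be at the rooftop as the service lift arrives there on crossing 7 is 7 — never all 8.
So no plan with fewer than 9 crossings exists, and this one achieves 9:
1. bodyguard Gold and diplomat Gold cross → the rooftop.
2. bodyguard Gold crosses ← the basement.
3. bodyguard Gold, bodyguard Red, and diplomat Red cross → the rooftop.
4. bodyguard Gold and diplomat Gold cross ← the basement.
5. bodyguard Blue, bodyguard Gold, and bodyguard Green cross → the rooftop.
6. diplomat Red crosses ← the basement.
7. diplomat Gold and diplomat Red cross → the rooftop.
8. diplomat Gold crosses ← the basement.
9. diplomat Blue, diplomat Gold, and diplomat Green cross → the rooftop.

9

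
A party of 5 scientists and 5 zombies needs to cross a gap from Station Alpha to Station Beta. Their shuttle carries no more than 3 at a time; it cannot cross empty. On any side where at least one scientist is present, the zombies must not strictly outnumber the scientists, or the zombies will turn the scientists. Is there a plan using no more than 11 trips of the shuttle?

Yes

Yes — this plan uses 11 crossings (≤ 11):
1. 2 zombies → Station Beta.  (Station Alpha: 5S 3Z; Station Beta: 0S 2Z)
2. 1 zombie ← Station Alpha.  (Station Alpha: 5S 4Z; Station Beta: 0S 1Z)
3. 3 zombies → Station Beta.  (Station Alpha: 5S 1Z; Station Beta: 0S 4Z)
4. 1 zombie ← Station Alpha.  (Station Alpha: 5S 2Z; Station Beta: 0S 3Z)
5. 3 scientists → Station Beta.  (Station Alpha: 2S 2Z; Station Beta: 3S 3Z)
6. 1 scientist and 1 zombie ← Station Alpha.  (Station Alpha: 3S 3Z; Station Beta: 2S 2Z)
7. 3 scientists → Station Beta.  (Station Alpha: 0S 3Z; Station Beta: 5S 2Z)
8. 1 zombie ← Station Alpha.  (Station Alpha: 0S 4Z; Station Beta: 5S 1Z)
9. 2 zombies → Station Beta.  (Station Alpha: 0S 2Z; Station Beta: 5S 3Z)
10. 1 zombie ← Station Alpha.  (Station Alpha: 0S 3Z; Station Beta: 5S 2Z)
11. 3 zombies → Station Beta.  (Station Alpha: 0S 0Z; Station Beta: 5S 5Z)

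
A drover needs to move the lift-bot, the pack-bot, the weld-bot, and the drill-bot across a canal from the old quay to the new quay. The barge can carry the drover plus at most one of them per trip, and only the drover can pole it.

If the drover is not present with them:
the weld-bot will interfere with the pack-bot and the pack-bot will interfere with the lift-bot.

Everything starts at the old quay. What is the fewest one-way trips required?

9

Counting alone: the drover can take at most 1 across per trip to the new quay, so moving all 4 needs at least 4 loaded trips out, with a return between consecutive ones — at least 7 crossings.
The safety rule pushes this higher. Following every safe sequence of crossings, the most of the 4 that can be at the new quay as the barge arrives there on crossing 7 is 3 — never all 4.
So no plan with fewer than 9 crossings exists, and this one achieves 9:
1. Drover goes to the new quay with the pack-bot.
2. Drover goes back to the old quay alone.
3. Drover goes to the new quay with the lift-bot.
4. Drover goes back to the old quay with the pack-bot.
5. Drover goes to the new quay with the weld-bot.
6. Drover goes back to the old quay alone.
7. Drover goes to the new quay with the drill-bot.
8. Drover goes back to the old quay alone.
9. Drover goes to the new quay with the pack-bot.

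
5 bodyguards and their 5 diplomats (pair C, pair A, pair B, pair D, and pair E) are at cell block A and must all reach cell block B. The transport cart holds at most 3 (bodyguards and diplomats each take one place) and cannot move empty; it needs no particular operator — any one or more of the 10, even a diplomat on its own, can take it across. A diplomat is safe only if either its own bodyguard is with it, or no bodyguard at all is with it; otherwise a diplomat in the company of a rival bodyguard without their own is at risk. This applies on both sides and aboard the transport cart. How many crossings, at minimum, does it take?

11

Counting alone: each trip to cell block B takes at most 3 across and each return brings at least 1 back, so after t trips out (and t−1 returns) at most 3t − (t−1) of the 10 are across; that first reaches 10 at t = 5, so at least 9 crossings are needed.
The safety rule pushes this higher. Following every safe sequence of crossings, the most of the 10 that can be at cell block B as the transport cart arrives there on crossing 9 is 9 — never all 10.
So no plan with fewer than 11 crossings exists, and this one achieves 11:
1. bodyguard C and diplomat C cross → cell block B.
2. bodyguard C crosses ← cell block A.
3. diplomat A, diplomat B, and diplomat D cross → cell block B.
4. diplomat C crosses ← cell block A.
5. bodyguard A, bodyguard B, and bodyguard D cross → cell block B.
6. bodyguard A and diplomat A cross ← cell block A.
7. bodyguard A, bodyguard C, and bodyguard E cross → cell block B.
8. diplomat B crosses ← cell block A.
9. diplomat A and diplomat C cross → cell block B.
10. diplomat C crosses ← cell block A.
11. diplomat B, diplomat C, and diplomat E cross → cell block B.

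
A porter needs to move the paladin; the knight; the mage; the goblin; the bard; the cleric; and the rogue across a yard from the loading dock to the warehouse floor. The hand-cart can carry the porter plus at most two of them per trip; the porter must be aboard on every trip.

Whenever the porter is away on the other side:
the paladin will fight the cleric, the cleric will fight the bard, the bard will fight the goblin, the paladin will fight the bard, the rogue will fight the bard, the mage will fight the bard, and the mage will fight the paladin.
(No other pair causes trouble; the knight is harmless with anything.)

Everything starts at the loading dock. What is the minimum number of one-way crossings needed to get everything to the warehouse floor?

Counting alone: the porter can take at most 2 across per trip to the warehouse floor, so moving all 7 needs at least 4 loaded trips out, with a return between consecutive ones — at least 7 crossings.
The safety rule pushes this higher. Following every safe sequence of crossings, the most of the 7 that can be at the warehouse floor as the hand-cart arrives there on crossings 7, 9 is 5, 6 respectively — never all 7.
So no plan with fewer than 11 crossings exists, and this one achieves 11:
1. Porter goes to the warehouse floor with the bard and the paladin.  [the loading dock: the cleric, the goblin, the knight, the mage, the rogue | the warehouse floor: the bard, the paladin]
2. Porter goes back to the loading dock with the paladin.  [the loading dock: the cleric, the goblin, the knight, the mage, the paladin, the rogue | the warehouse floor: the bard]
3. Porter goes to the warehouse floor with the knight and the paladin.  [the loading dock: the cleric, the goblin, the mage, the rogue | the warehouse floor: the bard, the knight, the paladin]
4. Porter goes back to the loading dock with the paladin.  [the loading dock: the cleric, the goblin, the mage, the paladin, the rogue | the warehouse floor: the bard, the knight]
5. Porter goes to the warehouse floor with the goblin and the paladin.  [the loading dock: the cleric, the mage, the rogue | the warehouse floor: the bard, the goblin, the knight, the paladin]
6. Porter goes back to the loading dock with the bard.  [the loading dock: the bard, the cleric, the mage, the rogue | the warehouse floor: the goblin, the knight, the paladin]
7. Porter goes to the warehouse floor with the bard and the rogue.  [the loading dock: the cleric, the mage | the warehouse floor: the bard, the goblin, the knight, the paladin, the rogue]
8. Porter goes back to the loading dock with the bard.  [the loading dock: the bard, the cleric, the mage | the warehouse floor: the goblin, the knight, the paladin, the rogue]
9. Porter goes to the warehouse floor with the cleric and the mage.  [the loading dock: the bard | the warehouse floor: the cleric, the goblin, the knight, the mage, the paladin, the rogue]
10. Porter goes back to the loading dock with the paladin.  [the loading dock: the bard, the paladin | the warehouse floor: the cleric, the goblin, the knight, the mage, the rogue]
11. Porter goes to the warehouse floor with the bard and the paladin.  [the loading dock: — | the warehouse floor: the bard, the cleric, the goblin, the knight, the mage, the paladin, the rogue]

11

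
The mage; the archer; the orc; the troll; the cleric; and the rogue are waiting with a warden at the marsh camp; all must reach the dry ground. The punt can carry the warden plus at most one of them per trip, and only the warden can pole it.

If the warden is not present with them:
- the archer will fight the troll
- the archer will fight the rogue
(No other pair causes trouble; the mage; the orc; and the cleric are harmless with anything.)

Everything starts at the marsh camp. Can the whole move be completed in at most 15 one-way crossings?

Yes

Yes — this plan uses 13 crossings (≤ 15):
1. Warden goes to the dry ground with the archer.  [the marsh camp: the cleric, the mage, the orc, the rogue, the troll | the dry ground: the archer]
2. Warden goes back to the marsh camp alone.  [the marsh camp: the cleric, the mage, the orc, the rogue, the troll | the dry ground: the archer]
3. Warden goes to the dry ground with the mage.  [the marsh camp: the cleric, the orc, the rogue, the troll | the dry ground: the archer, the mage]
4. Warden goes back to the marsh camp alone.  [the marsh camp: the cleric, the orc, the rogue, the troll | the dry ground: the archer, the mage]
5. Warden goes to the dry ground with the orc.  [the marsh camp: the cleric, the rogue, the troll | the dry ground: the archer, the mage, the orc]
6. Warden goes back to the marsh camp alone.  [the marsh camp: the cleric, the rogue, the troll | the dry ground: the archer, the mage, the orc]
7. Warden goes to the dry ground with the troll.  [the marsh camp: the cleric, the rogue | the dry ground: the archer, the mage, the orc, the troll]
8. Warden goes back to the marsh camp with the archer.  [the marsh camp: the archer, the cleric, the rogue | the dry ground: the mage, the orc, the troll]
9. Warden goes to the dry ground with the rogue.  [the marsh camp: the archer, the cleric | the dry ground: the mage, the orc, the rogue, the troll]
10. Warden goes back to the marsh camp alone.  [the marsh camp: the archer, the cleric | the dry ground: the mage, the orc, the rogue, the troll]
11. Warden goes to the dry ground with the cleric.  [the marsh camp: the archer | the dry ground: the cleric, the mage, the orc, the rogue, the troll]
12. Warden goes back to the marsh camp alone.  [the marsh camp: the archer | the dry ground: the cleric, the mage, the orc, the rogue, the troll]
13. Warden goes to the dry ground with the archer.  [the marsh camp: — | the dry ground: the archer, the cleric, the mage, the orc, the rogue, the troll]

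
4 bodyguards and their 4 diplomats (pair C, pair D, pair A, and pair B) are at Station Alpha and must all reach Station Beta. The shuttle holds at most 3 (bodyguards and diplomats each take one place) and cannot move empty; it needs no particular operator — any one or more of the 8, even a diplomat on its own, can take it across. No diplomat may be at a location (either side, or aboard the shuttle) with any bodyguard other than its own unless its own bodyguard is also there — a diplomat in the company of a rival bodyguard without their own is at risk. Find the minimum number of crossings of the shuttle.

9

Counting alone: each trip to Station Beta takes at most 3 across and each return brings at least 1 back, so after t trips out (and t−1 returns) at most 3t − (t−1) of the 8 are across; that first reaches 8 at t = 4, so at least 7 crossings are needed.
The safety rule pushes this higher. Following every safe sequence of crossings, the most of the 8 that can be at Station Beta as the shuttle arrives there on crossing 7 is 7 — never all 8.
So no plan with fewer than 9 crossings exists, and this one achieves 9:
1. bodyguard C and diplomat C cross → Station Beta.
2. bodyguard C crosses ← Station Alpha.
3. bodyguard C, bodyguard D, and diplomat D cross → Station Beta.
4. bodyguard C and diplomat C cross ← Station Alpha.
5. bodyguard A, bodyguard B, and bodyguard C cross → Station Beta.
6. diplomat D crosses ← Station Alpha.
7. diplomat C and diplomat D cross → Station Beta.
8. diplomat C crosses ← Station Alpha.
9. diplomat A, diplomat B, and diplomat C cross → Station Beta.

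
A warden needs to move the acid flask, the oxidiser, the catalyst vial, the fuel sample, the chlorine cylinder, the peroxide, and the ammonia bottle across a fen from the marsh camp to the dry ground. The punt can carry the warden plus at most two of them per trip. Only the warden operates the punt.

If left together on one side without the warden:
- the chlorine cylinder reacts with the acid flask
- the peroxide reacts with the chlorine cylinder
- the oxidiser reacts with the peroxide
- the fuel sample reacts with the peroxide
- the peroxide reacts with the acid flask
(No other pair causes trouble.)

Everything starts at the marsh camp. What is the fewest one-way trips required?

Counting alone: the warden can take at most 2 across per trip to the dry ground, so moving all 7 needs at least 4 loaded trips out, with a return between consecutive ones — at least 7 crossings.
The safety rule pushes this higher. Following every safe sequence of crossings, the most of the 7 that can be at the dry ground as the punt arrives there on crossings 7, 9 is 5, 6 respectively — never all 7.
So no plan with fewer than 11 crossings exists, and this one achieves 11:
1. Warden goes to the dry ground with the acid flask and the peroxide.  [the marsh camp: the ammonia bottle, the catalyst vial, the chlorine cylinder, the fuel sample, the oxidiser | the dry ground: the acid flask, the peroxide]
2. Warden goes back to the marsh camp with the acid flask.  [the marsh camp: the acid flask, the ammonia bottle, the catalyst vial, the chlorine cylinder, the fuel sample, the oxidiser | the dry ground: the peroxide]
3. Warden goes to the dry ground with the acid flask and the oxidiser.  [the marsh camp: the ammonia bottle, the catalyst vial, the chlorine cylinder, the fuel sample | the dry ground: the acid flask, the oxidiser, the peroxide]
4. Warden goes back to the marsh camp with the peroxide.  [the marsh camp: the ammonia bottle, the catalyst vial, the chlorine cylinder, the fuel sample, the peroxide | the dry ground: the acid flask, the oxidiser]
5. Warden goes to the dry ground with the catalyst vial and the peroxide.  [the marsh camp: the ammonia bottle, the chlorine cylinder, the fuel sample | the dry ground: the acid flask, the catalyst vial, the oxidiser, the peroxide]
6. Warden goes back to the marsh camp with the peroxide.  [the marsh camp: the ammonia bottle, the chlorine cylinder, the fuel sample, the peroxide | the dry ground: the acid flask, the catalyst vial, the oxidiser]
7. Warden goes to the dry ground with the chlorine cylinder and the fuel sample.  [the marsh camp: the ammonia bottle, the peroxide | the dry ground: the acid flask, the catalyst vial, the chlorine cylinder, the fuel sample, the oxidiser]
8. Warden goes back to the marsh camp with the acid flask.  [the marsh camp: the acid flask, the ammonia bottle, the peroxide | the dry ground: the catalyst vial, the chlorine cylinder, the fuel sample, the oxidiser]
9. Warden goes to the dry ground with the acid flask and the ammonia bottle.  [the marsh camp: the peroxide | the dry ground: the acid flask, the ammonia bottle, the catalyst vial, the chlorine cylinder, the fuel sample, the oxidiser]
10. Warden goes back to the marsh camp with the acid flask.  [the marsh camp: the acid flask, the peroxide | the dry ground: the ammonia bottle, the catalyst vial, the chlorine cylinder, the fuel sample, the oxidiser]
11. Warden goes to the dry ground with the acid flask and the peroxide.  [the marsh camp: — | the dry ground: the acid flask, the ammonia bottle, the catalyst vial, the chlorine cylinder, the fuel sample, the oxidiser, the peroxide]

11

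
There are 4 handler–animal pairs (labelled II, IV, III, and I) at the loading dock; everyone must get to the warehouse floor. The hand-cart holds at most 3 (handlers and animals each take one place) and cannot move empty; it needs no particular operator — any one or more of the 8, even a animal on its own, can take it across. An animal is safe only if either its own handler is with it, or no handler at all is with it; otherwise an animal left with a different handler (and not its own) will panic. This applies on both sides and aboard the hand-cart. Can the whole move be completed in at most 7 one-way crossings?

Counting alone: each trip to the warehouse floor takes at most 3 across and each return brings at least 1 back, so after t trips out (and t−1 returns) at most 3t − (t−1) of the 8 are across; that first reaches 8 at t = 4, so at least 7 crossings are needed.
The safety rule pushes this higher. Following every safe sequence of crossings, the most of the 8 that can be at the warehouse floor as the hand-cart arrives there on crossing 7 is 7 — never all 8.
So the move cannot be finished within 7 crossings. (The shortest complete plan takes 9:)
1. animal II and handler II cross → the warehouse floor.
2. handler II crosses ← the loading dock.
3. animal IV, handler II, and handler IV cross → the warehouse floor.
4. animal II and handler II cross ← the loading dock.
5. handler I, handler II, and handler III cross → the warehouse floor.
6. animal IV crosses ← the loading dock.
7. animal II and animal IV cross → the warehouse floor.
8. animal II crosses ← the loading dock.
9. animal I, animal II, and animal III cross → the warehouse floor.

No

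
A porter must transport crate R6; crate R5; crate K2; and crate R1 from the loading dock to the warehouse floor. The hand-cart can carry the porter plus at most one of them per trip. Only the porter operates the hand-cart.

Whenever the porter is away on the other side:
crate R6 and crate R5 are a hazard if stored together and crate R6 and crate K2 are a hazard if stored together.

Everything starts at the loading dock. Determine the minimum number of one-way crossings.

9

Counting alone: the porter can take at most 1 across per trip to the warehouse floor, so moving all 4 needs at least 4 loaded trips out, with a return between consecutive ones — at least 7 crossings.
The safety rule pushes this higher. Following every safe sequence of crossings, the most of the 4 that can be at the warehouse floor as the hand-cart arrives there on crossing 7 is 3 — never all 4.
So no plan with fewer than 9 crossings exists, and this one achieves 9:
1. Porter goes to the warehouse floor with crate R6.
2. Porter goes back to the loading dock alone.
3. Porter goes to the warehouse floor with crate R5.
4. Porter goes back to the loading dock with crate R6.
5. Porter goes to the warehouse floor with crate K2.
6. Porter goes back to the loading dock alone.
7. Porter goes to the warehouse floor with crate R1.
8. Porter goes back to the loading dock alone.
9. Porter goes to the warehouse floor with crate R6.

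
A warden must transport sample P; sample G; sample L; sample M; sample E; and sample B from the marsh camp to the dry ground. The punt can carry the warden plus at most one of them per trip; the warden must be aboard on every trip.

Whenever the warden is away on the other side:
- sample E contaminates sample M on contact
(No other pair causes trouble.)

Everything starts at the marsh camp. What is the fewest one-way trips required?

11

Counting alone: the warden can take at most 1 across per trip to the dry ground, so moving all 6 needs at least 6 loaded trips out, with a return between consecutive ones — at least 11 crossings.
The plan below uses exactly 11 crossings, so it is optimal:
1. Warden goes to the dry ground with sample M.
2. Warden goes back to the marsh camp alone.
3. Warden goes to the dry ground with sample P.
4. Warden goes back to the marsh camp alone.
5. Warden goes to the dry ground with sample G.
6. Warden goes back to the marsh camp alone.
7. Warden goes to the dry ground with sample L.
8. Warden goes back to the marsh camp alone.
9. Warden goes to the dry ground with sample B.
10. Warden goes back to the marsh camp alone.
11. Warden goes to the dry ground with sample E.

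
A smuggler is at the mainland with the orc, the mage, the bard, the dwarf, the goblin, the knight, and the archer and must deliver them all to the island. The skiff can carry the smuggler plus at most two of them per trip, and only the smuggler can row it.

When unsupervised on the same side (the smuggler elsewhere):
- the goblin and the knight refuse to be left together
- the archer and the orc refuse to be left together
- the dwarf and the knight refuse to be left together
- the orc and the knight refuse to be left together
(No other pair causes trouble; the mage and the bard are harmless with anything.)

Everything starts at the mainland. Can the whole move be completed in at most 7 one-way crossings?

Yes

Yes — this plan uses 7 crossings (≤ 7):
1. Smuggler goes to the island with the knight and the orc.
2. Smuggler goes back to the mainland with the knight.
3. Smuggler goes to the island with the dwarf and the goblin.
4. Smuggler goes back to the mainland alone.
5. Smuggler goes to the island with the bard and the mage.
6. Smuggler goes back to the mainland alone.
7. Smuggler goes to the island with the archer and the knight.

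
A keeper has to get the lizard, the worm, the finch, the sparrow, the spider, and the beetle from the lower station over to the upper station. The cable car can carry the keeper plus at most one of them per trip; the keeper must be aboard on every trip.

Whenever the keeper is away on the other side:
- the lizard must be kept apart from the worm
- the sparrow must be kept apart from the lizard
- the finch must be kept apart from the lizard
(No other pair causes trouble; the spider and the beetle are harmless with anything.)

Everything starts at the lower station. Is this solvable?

Following every safe sequence of crossings from the start, the most of the 6 that can be at the upper station as the cable car arrives there on crossings 1, 3, 5, 7 is 1, 2, 3, 4 respectively; the best ever achieved is 4 of 6.
From crossing 9 on, no configuration arises that was not already reachable earlier: only 36 distinct safe configurations (who is on which side, and where the cable car is) can ever be reached, none of them has everyone across, and every continuation just revisits them. So no valid plan exists.

No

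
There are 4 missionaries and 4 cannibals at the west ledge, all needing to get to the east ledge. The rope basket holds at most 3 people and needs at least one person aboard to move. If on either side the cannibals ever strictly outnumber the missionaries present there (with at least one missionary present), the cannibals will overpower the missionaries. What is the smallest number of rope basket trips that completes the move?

Counting alone: each trip to the east ledge takes at most 3 across and each return brings at least 1 back, so after t trips out (and t−1 returns) at most 3t − (t−1) of the 8 are across; that first reaches 8 at t = 4, so at least 7 crossings are needed.
The safety rule pushes this higher. Following every safe sequence of crossings, the most of the 8 that can be at the east ledge as the rope basket arrives there on crossing 7 is 7 — never all 8.
So no plan with fewer than 9 crossings exists, and this one achieves 9:
1. 2 cannibals → the east ledge.  (the west ledge: 4M 2C; the east ledge: 0M 2C)
2. 1 cannibal ← the west ledge.  (the west ledge: 4M 3C; the east ledge: 0M 1C)
3. 3 cannibals → the east ledge.  (the west ledge: 4M 0C; the east ledge: 0M 4C)
4. 1 cannibal ← the west ledge.  (the west ledge: 4M 1C; the east ledge: 0M 3C)
5. 3 missionaries → the east ledge.  (the west ledge: 1M 1C; the east ledge: 3M 3C)
6. 1 missionary and 1 cannibal ← the west ledge.  (the west ledge: 2M 2C; the east ledge: 2M 2C)
7. 2 missionaries → the east ledge.  (the west ledge: 0M 2C; the east ledge: 4M 2C)
8. 1 cannibal ← the west ledge.  (the west ledge: 0M 3C; the east ledge: 4M 1C)
9. 3 cannibals → the east ledge.  (the west ledge: 0M 0C; the east ledge: 4M 4C)

9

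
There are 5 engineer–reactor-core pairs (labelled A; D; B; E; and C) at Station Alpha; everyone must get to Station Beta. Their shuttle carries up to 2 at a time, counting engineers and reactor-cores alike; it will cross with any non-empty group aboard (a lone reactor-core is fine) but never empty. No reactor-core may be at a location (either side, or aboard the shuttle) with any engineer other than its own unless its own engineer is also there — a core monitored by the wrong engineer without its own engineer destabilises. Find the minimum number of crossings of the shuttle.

impossible

Following every safe sequence of crossings from the start, the most of the 10 that can be at Station Beta as the shuttle arrives there on crossings 1, 3, 5, 7 is 2, 3, 4, 5 respectively; the best ever achieved is 5 of 10.
From crossing 9 on, no configuration arises that was not already reachable earlier: only 82 distinct safe configurations (who is on which side, and where the shuttle is) can ever be reached, none of them has everyone across, and every continuation just revisits them. So no valid plan exists.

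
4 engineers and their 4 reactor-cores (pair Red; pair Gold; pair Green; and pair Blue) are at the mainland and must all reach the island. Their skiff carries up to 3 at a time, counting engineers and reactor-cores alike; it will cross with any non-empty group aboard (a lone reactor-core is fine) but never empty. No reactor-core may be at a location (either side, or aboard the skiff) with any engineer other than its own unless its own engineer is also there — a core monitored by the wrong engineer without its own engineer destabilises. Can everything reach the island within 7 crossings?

No

Counting alone: each trip to the island takes at most 3 across and each return brings at least 1 back, so after t trips out (and t−1 returns) at most 3t − (t−1) of the 8 are across; that first reaches 8 at t = 4, so at least 7 crossings are needed.
The safety rule pushes this higher. Following every safe sequence of crossings, the most of the 8 that can be at the island as the skiff arrives there on crossing 7 is 7 — never all 8.
So the move cannot be finished within 7 crossings. (The shortest complete plan takes 9:)
1. engineer Red and reactor-core Red cross → the island.
2. engineer Red crosses ← the mainland.
3. engineer Gold, engineer Red, and reactor-core Gold cross → the island.
4. engineer Red and reactor-core Red cross ← the mainland.
5. engineer Blue, engineer Green, and engineer Red cross → the island.
6. reactor-core Gold crosses ← the mainland.
7. reactor-core Gold and reactor-core Red cross → the island.
8. reactor-core Red crosses ← the mainland.
9. reactor-core Blue, reactor-core Green, and reactor-core Red cross → the island.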